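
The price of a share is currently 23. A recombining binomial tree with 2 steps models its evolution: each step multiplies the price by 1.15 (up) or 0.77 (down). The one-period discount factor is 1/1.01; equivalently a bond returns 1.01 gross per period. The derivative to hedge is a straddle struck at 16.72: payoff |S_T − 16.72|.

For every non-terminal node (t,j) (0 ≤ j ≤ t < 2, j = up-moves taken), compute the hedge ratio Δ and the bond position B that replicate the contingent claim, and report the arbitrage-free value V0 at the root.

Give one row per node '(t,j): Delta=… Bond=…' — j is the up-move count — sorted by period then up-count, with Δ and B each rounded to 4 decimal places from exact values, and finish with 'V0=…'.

(0,0): Delta=0.7426 Bond=-9.6505
(1,0): Delta=0.0837 Bond=1.9229
(1,1): Delta=1.0000 Bond=-16.5545
V0=7.4300

The replicating-portfolio and risk-neutral prices coincide; use p* = (1.01−0.77)/(1.15−0.77) = 0.6316 for the latter.
Terminal values V(2,·): V(2,0)=3.0833, V(2,1)=3.6465, V(2,2)=13.6975
  t=1,j=0: stock 17.7100 → up 20.3665 (V=3.6465), down 13.6367 (V=3.0833). Price 3.4050; hedge Δ=0.0837, bond B=1.9229.
  t=1,j=1: stock 26.4500 → up 30.4175 (V=13.6975), down 20.3665 (V=3.6465). Price 9.8955; hedge Δ=1.0000, bond B=-16.5545.
  t=0,j=0: stock 23.0000 → up 26.4500 (V=9.8955), down 17.7100 (V=3.4050). Price 7.4300; hedge Δ=0.7426, bond B=-9.6505.
Each (Δ,B) replicates both successor values, so the strategy is self-financing and V0 is arbitrage-free.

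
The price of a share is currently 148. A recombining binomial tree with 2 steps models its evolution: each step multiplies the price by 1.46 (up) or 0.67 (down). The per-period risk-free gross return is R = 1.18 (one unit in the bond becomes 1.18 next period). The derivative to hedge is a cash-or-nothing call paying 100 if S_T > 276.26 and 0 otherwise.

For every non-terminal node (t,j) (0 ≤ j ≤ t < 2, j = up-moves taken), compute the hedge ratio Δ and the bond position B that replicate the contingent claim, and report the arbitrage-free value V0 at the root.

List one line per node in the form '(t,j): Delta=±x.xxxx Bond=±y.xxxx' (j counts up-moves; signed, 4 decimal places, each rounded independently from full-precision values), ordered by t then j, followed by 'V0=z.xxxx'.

(0,0): Delta=0.4679 Bond=-39.3212
(1,0): Delta=0.0000 Bond=0.0000
(1,1): Delta=0.5858 Bond=-71.8730
V0=29.9311

The replicating-portfolio and risk-neutral prices coincide; use p* = (1.18−0.67)/(1.46−0.67) = 0.6456 for the latter.
Terminal values V(2,·): V(2,0)=0.0000, V(2,1)=0.0000, V(2,2)=100.0000
Node (1,0) S=99.1600: V=(p*·0.0000+(1−p*)·0.0000)/1.18=0.0000; Δ=(0.0000−0.0000)/(144.7736−66.4372)=0.0000; B=V−Δ·S=0.0000
Node (1,1) S=216.0800: V=(p*·100.0000+(1−p*)·0.0000)/1.18=54.7093; Δ=(100.0000−0.0000)/(315.4768−144.7736)=0.5858; B=V−Δ·S=-71.8730
Node (0,0) S=148.0000: V=(p*·54.7093+(1−p*)·0.0000)/1.18=29.9311; Δ=(54.7093−0.0000)/(216.0800−99.1600)=0.4679; B=V−Δ·S=-39.3212
Self-financing check: at every node Δ·S+B equals the discounted successor values.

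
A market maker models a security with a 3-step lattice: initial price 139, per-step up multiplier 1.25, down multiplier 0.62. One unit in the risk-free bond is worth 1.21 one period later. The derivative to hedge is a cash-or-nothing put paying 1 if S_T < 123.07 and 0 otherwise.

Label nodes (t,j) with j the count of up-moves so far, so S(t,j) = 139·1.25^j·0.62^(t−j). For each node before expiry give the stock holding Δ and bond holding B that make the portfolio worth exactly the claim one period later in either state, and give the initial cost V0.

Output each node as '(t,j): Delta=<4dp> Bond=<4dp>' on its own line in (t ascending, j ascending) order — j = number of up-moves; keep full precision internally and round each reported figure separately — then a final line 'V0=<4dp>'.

(0,0): Delta=-0.0009 Bond=0.1355
(1,0): Delta=-0.0143 Bond=1.3125
(1,1): Delta=-0.0005 Bond=0.0860
(2,0): Delta=0.0000 Bond=0.8264
(2,1): Delta=-0.0147 Bond=1.6398
(2,2): Delta=0.0000 Bond=0.0000
V0=0.0065

Under the risk-neutral measure, an up-move has probability p* = (R−d)/(u−d) = 0.9365 and values discount at R = 1.21.
Terminal values V(3,·): V(3,0)=1.0000, V(3,1)=1.0000, V(3,2)=0.0000, V(3,3)=0.0000
Node (2,0) S=53.4316: V=(p*·1.0000+(1−p*)·1.0000)/1.21=0.8264; Δ=(1.0000−1.0000)/(66.7895−33.1276)=0.0000; B=V−Δ·S=0.8264
Node (2,1) S=107.7250: V=(p*·0.0000+(1−p*)·1.0000)/1.21=0.0525; Δ=(0.0000−1.0000)/(134.6562−66.7895)=-0.0147; B=V−Δ·S=1.6398
Node (2,2) S=217.1875: V=(p*·0.0000+(1−p*)·0.0000)/1.21=0.0000; Δ=(0.0000−0.0000)/(271.4844−134.6562)=0.0000; B=V−Δ·S=0.0000
Node (1,0) S=86.1800: V=(p*·0.0525+(1−p*)·0.8264)/1.21=0.0840; Δ=(0.0525−0.8264)/(107.7250−53.4316)=-0.0143; B=V−Δ·S=1.3125
Node (1,1) S=173.7500: V=(p*·0.0000+(1−p*)·0.0525)/1.21=0.0028; Δ=(0.0000−0.0525)/(217.1875−107.7250)=-0.0005; B=V−Δ·S=0.0860
Node (0,0) S=139.0000: V=(p*·0.0028+(1−p*)·0.0840)/1.21=0.0065; Δ=(0.0028−0.0840)/(173.7500−86.1800)=-0.0009; B=V−Δ·S=0.1355
The time-0 hedge costs 0.0065, which is the no-arbitrage price.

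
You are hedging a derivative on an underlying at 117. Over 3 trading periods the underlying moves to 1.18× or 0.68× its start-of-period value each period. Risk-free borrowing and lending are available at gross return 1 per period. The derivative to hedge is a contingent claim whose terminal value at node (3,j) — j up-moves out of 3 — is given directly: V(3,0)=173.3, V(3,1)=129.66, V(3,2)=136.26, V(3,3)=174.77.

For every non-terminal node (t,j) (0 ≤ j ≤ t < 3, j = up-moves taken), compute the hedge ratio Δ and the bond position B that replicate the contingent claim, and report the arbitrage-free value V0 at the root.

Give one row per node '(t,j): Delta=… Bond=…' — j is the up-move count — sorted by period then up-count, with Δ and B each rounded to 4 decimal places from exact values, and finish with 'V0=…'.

(0,0): Delta=0.2249 Bond=120.1225
(1,0): Delta=-0.2887 Bond=160.9919
(1,1): Delta=0.3915 Bond=97.1335
(2,0): Delta=-1.6133 Bond=232.6504
(2,1): Delta=0.1406 Bond=120.6840
(2,2): Delta=0.4728 Bond=83.8864
V0=146.4410

No-arbitrage ⇒ martingale measure with p* = (R−d)/(u−d) = 0.6400.
Terminal values V(3,·): V(3,0)=173.3000, V(3,1)=129.6600, V(3,2)=136.2600, V(3,3)=174.7700
Node (2,0) S=54.1008: V=(p*·129.6600+(1−p*)·173.3000)/1=145.3704; Δ=(129.6600−173.3000)/(63.8389−36.7885)=-1.6133; B=V−Δ·S=232.6504
Node (2,1) S=93.8808: V=(p*·136.2600+(1−p*)·129.6600)/1=133.8840; Δ=(136.2600−129.6600)/(110.7793−63.8389)=0.1406; B=V−Δ·S=120.6840
Node (2,2) S=162.9108: V=(p*·174.7700+(1−p*)·136.2600)/1=160.9064; Δ=(174.7700−136.2600)/(192.2347−110.7793)=0.4728; B=V−Δ·S=83.8864
Node (1,0) S=79.5600: V=(p*·133.8840+(1−p*)·145.3704)/1=138.0191; Δ=(133.8840−145.3704)/(93.8808−54.1008)=-0.2887; B=V−Δ·S=160.9919
Node (1,1) S=138.0600: V=(p*·160.9064+(1−p*)·133.8840)/1=151.1783; Δ=(160.9064−133.8840)/(162.9108−93.8808)=0.3915; B=V−Δ·S=97.1335
Node (0,0) S=117.0000: V=(p*·151.1783+(1−p*)·138.0191)/1=146.4410; Δ=(151.1783−138.0191)/(138.0600−79.5600)=0.2249; B=V−Δ·S=120.1225
Each (Δ,B) replicates both successor values, so the strategy is self-financing and V0 is arbitrage-free.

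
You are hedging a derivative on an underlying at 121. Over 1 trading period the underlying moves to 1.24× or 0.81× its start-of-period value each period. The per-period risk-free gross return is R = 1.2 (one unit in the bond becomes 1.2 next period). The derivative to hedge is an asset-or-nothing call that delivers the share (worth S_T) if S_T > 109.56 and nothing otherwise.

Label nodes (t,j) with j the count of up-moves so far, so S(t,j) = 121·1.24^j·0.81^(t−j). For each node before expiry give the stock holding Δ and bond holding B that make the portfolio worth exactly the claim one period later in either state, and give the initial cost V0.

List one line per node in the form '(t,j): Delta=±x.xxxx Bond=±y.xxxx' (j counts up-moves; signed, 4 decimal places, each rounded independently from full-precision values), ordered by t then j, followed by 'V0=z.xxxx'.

(0,0): Delta=2.8837 Bond=-235.5279
V0=113.4023

No-arbitrage ⇒ martingale measure with p* = (R−d)/(u−d) = 0.9070.
Terminal values V(1,·): V(1,0)=0.0000, V(1,1)=150.0400
  t=0,j=0: stock 121.0000 → up 150.0400 (V=150.0400), down 98.0100 (V=0.0000). Price 113.4023; hedge Δ=2.8837, bond B=-235.5279.
The time-0 hedge costs 113.4023, which is the no-arbitrage price.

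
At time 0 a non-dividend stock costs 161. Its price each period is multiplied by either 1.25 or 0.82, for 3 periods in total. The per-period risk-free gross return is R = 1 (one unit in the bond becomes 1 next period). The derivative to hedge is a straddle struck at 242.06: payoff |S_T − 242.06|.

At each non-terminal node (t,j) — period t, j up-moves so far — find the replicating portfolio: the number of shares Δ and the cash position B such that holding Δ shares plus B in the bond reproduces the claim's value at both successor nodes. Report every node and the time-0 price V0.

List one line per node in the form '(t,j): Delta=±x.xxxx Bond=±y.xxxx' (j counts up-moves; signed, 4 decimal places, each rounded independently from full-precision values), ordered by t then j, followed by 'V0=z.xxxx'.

Risk-neutral probability p* = (R−d)/(u−d) = (1−0.82)/(1.25−0.82) = 0.4186.
Payoff layer (t=3): V(3,0)=153.2898, V(3,1)=106.7395, V(3,2)=35.7788, V(3,3)=72.3931
  t=2,j=0: stock 108.2564 → up 135.3205 (V=106.7395), down 88.7702 (V=153.2898). Price 133.8036; hedge Δ=-1.0000, bond B=242.0600.
  t=2,j=1: stock 165.0250 → up 206.2812 (V=35.7788), down 135.3205 (V=106.7395). Price 77.0350; hedge Δ=-1.0000, bond B=242.0600.
  t=2,j=2: stock 251.5625 → up 314.4531 (V=72.3931), down 206.2812 (V=35.7788). Price 51.1057; hedge Δ=0.3385, bond B=-34.0440.
  t=1,j=0: stock 132.0200 → up 165.0250 (V=77.0350), down 108.2564 (V=133.8036). Price 110.0400; hedge Δ=-1.0000, bond B=242.0600.
  t=1,j=1: stock 201.2500 → up 251.5625 (V=51.1057), down 165.0250 (V=77.0350). Price 66.1809; hedge Δ=-0.2996, bond B=126.4816.
  t=0,j=0: stock 161.0000 → up 201.2500 (V=66.1809), down 132.0200 (V=110.0400). Price 91.6804; hedge Δ=-0.6335, bond B=193.6783.
Check: Δ(0,0)·S0 + B(0,0) = 91.6804 = V0.

(0,0): Delta=-0.6335 Bond=193.6783
(1,0): Delta=-1.0000 Bond=242.0600
(1,1): Delta=-0.2996 Bond=126.4816
(2,0): Delta=-1.0000 Bond=242.0600
(2,1): Delta=-1.0000 Bond=242.0600
(2,2): Delta=0.3385 Bond=-34.0440
V0=91.6804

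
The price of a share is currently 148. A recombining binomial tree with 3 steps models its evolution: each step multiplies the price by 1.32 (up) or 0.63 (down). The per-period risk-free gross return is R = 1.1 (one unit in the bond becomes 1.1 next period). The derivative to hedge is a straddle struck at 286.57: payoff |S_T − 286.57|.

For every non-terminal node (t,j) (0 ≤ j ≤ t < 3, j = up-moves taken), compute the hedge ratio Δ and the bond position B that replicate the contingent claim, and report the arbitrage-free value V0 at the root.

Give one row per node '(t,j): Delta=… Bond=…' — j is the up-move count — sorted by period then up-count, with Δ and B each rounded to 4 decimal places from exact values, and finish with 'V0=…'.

(0,0): Delta=-0.5958 Bond=181.0411
(1,0): Delta=-1.0000 Bond=236.8347
(1,1): Delta=-0.5055 Bond=181.5034
(2,0): Delta=-1.0000 Bond=260.5182
(2,1): Delta=-1.0000 Bond=260.5182
(2,2): Delta=-0.3950 Bond=171.1640
V0=92.8657

Since d<R<u, set p* = (R−d)/(u−d) = 0.6812; price each node as the discounted p*-expectation of its children.
Payoff layer (t=3): V(3,0)=249.5630, V(3,1)=209.0316, V(3,2)=124.1086, V(3,3)=53.8253
(2,0): S=58.7412. Δ = (V_up−V_dn)/(S_up−S_dn) = (209.0316−249.5630)/(77.5384−37.0070) = -1.0000. V = [p*·209.0316 + (1−p*)·249.5630]/1.1 = 201.7770. B = V − Δ·S = 260.5182.
(2,1): S=123.0768. Δ = (V_up−V_dn)/(S_up−S_dn) = (124.1086−209.0316)/(162.4614−77.5384) = -1.0000. V = [p*·124.1086 + (1−p*)·209.0316]/1.1 = 137.4414. B = V − Δ·S = 260.5182.
(2,2): S=257.8752. Δ = (V_up−V_dn)/(S_up−S_dn) = (53.8253−124.1086)/(340.3953−162.4614) = -0.3950. V = [p*·53.8253 + (1−p*)·124.1086]/1.1 = 69.3040. B = V − Δ·S = 171.1640.
(1,0): S=93.2400. Δ = (V_up−V_dn)/(S_up−S_dn) = (137.4414−201.7770)/(123.0768−58.7412) = -1.0000. V = [p*·137.4414 + (1−p*)·201.7770]/1.1 = 143.5947. B = V − Δ·S = 236.8347.
(1,1): S=195.3600. Δ = (V_up−V_dn)/(S_up−S_dn) = (69.3040−137.4414)/(257.8752−123.0768) = -0.5055. V = [p*·69.3040 + (1−p*)·137.4414]/1.1 = 82.7536. B = V − Δ·S = 181.5034.
(0,0): S=148.0000. Δ = (V_up−V_dn)/(S_up−S_dn) = (82.7536−143.5947)/(195.3600−93.2400) = -0.5958. V = [p*·82.7536 + (1−p*)·143.5947]/1.1 = 92.8657. B = V − Δ·S = 181.0411.
The time-0 hedge costs 92.8657, which is the no-arbitrage price.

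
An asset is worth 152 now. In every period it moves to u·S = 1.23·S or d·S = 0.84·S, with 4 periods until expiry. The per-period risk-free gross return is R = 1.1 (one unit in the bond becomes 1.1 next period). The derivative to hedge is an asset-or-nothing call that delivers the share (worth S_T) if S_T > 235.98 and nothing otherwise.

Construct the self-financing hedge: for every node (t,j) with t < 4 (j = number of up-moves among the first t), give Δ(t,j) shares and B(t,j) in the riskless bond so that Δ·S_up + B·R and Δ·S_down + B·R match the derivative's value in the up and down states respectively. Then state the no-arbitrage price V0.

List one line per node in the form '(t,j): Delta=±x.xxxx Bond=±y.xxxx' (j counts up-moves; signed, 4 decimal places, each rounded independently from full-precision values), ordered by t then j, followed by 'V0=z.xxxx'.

Under the risk-neutral measure, an up-move has probability p* = (R−d)/(u−d) = 0.6667 and values discount at R = 1.1.
At expiry t=4: V(4,0)=0.0000, V(4,1)=0.0000, V(4,2)=0.0000, V(4,3)=237.5955, V(4,4)=347.9077
Node (3,0) S=90.0910: V=(p*·0.0000+(1−p*)·0.0000)/1.1=0.0000; Δ=(0.0000−0.0000)/(110.8119−75.6764)=0.0000; B=V−Δ·S=0.0000
Node (3,1) S=131.9190: V=(p*·0.0000+(1−p*)·0.0000)/1.1=0.0000; Δ=(0.0000−0.0000)/(162.2603−110.8119)=0.0000; B=V−Δ·S=0.0000
Node (3,2) S=193.1671: V=(p*·237.5955+(1−p*)·0.0000)/1.1=143.9973; Δ=(237.5955−0.0000)/(237.5955−162.2603)=3.1538; B=V−Δ·S=-465.2220
Node (3,3) S=282.8518: V=(p*·347.9077+(1−p*)·237.5955)/1.1=282.8518; Δ=(347.9077−237.5955)/(347.9077−237.5955)=1.0000; B=V−Δ·S=0.0000
Node (2,0) S=107.2512: V=(p*·0.0000+(1−p*)·0.0000)/1.1=0.0000; Δ=(0.0000−0.0000)/(131.9190−90.0910)=0.0000; B=V−Δ·S=0.0000
Node (2,1) S=157.0464: V=(p*·143.9973+(1−p*)·0.0000)/1.1=87.2711; Δ=(143.9973−0.0000)/(193.1671−131.9190)=2.3510; B=V−Δ·S=-281.9527
Node (2,2) S=229.9608: V=(p*·282.8518+(1−p*)·143.9973)/1.1=215.0609; Δ=(282.8518−143.9973)/(282.8518−193.1671)=1.5483; B=V−Δ·S=-140.9764
Node (1,0) S=127.6800: V=(p*·87.2711+(1−p*)·0.0000)/1.1=52.8916; Δ=(87.2711−0.0000)/(157.0464−107.2512)=1.7526; B=V−Δ·S=-170.8804
Node (1,1) S=186.9600: V=(p*·215.0609+(1−p*)·87.2711)/1.1=156.7857; Δ=(215.0609−87.2711)/(229.9608−157.0464)=1.7526; B=V−Δ·S=-170.8804
Node (0,0) S=152.0000: V=(p*·156.7857+(1−p*)·52.8916)/1.1=111.0494; Δ=(156.7857−52.8916)/(186.9600−127.6800)=1.7526; B=V−Δ·S=-155.3458
Self-financing check: at every node Δ·S+B equals the discounted successor values.

(0,0): Delta=1.7526 Bond=-155.3458
(1,0): Delta=1.7526 Bond=-170.8804
(1,1): Delta=1.7526 Bond=-170.8804
(2,0): Delta=0.0000 Bond=0.0000
(2,1): Delta=2.3510 Bond=-281.9527
(2,2): Delta=1.5483 Bond=-140.9764
(3,0): Delta=0.0000 Bond=0.0000
(3,1): Delta=0.0000 Bond=0.0000
(3,2): Delta=3.1538 Bond=-465.2220
(3,3): Delta=1.0000 Bond=0.0000
V0=111.0494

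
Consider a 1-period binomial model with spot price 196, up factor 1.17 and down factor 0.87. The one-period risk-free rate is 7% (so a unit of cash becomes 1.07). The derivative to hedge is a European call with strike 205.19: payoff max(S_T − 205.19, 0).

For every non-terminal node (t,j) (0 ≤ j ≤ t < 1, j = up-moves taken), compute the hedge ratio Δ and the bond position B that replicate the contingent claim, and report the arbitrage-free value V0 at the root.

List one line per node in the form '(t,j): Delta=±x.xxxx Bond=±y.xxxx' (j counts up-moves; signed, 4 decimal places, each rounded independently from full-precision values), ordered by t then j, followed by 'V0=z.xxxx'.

(0,0): Delta=0.4104 Bond=-65.3991
V0=15.0343

The replicating-portfolio and risk-neutral prices coincide; use p* = (1.07−0.87)/(1.17−0.87) = 0.6667 for the latter.
Terminal values V(1,·): V(1,0)=0.0000, V(1,1)=24.1300
(0,0): S=196.0000. Δ = (V_up−V_dn)/(S_up−S_dn) = (24.1300−0.0000)/(229.3200−170.5200) = 0.4104. V = [p*·24.1300 + (1−p*)·0.0000]/1.07 = 15.0343. B = V − Δ·S = -65.3991.
Check: Δ(0,0)·S0 + B(0,0) = 15.0343 = V0.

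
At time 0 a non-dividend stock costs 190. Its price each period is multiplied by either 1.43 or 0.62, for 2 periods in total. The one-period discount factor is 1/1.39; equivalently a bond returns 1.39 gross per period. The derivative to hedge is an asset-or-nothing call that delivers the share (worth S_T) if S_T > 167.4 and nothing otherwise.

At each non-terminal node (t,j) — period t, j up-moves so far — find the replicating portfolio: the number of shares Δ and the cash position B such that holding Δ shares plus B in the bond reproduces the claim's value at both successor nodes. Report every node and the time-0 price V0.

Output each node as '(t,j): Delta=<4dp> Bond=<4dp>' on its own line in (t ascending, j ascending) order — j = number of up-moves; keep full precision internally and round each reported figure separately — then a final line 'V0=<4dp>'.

(0,0): Delta=1.0169 Bond=-3.2956
(1,0): Delta=1.7654 Bond=-92.7627
(1,1): Delta=1.0000 Bond=0.0000
V0=189.9078

No-arbitrage ⇒ martingale measure with p* = (R−d)/(u−d) = 0.9506.
Payoff layer (t=2): V(2,0)=0.0000, V(2,1)=168.4540, V(2,2)=388.5310
  t=1,j=0: stock 117.8000 → up 168.4540 (V=168.4540), down 73.0360 (V=0.0000). Price 115.2052; hedge Δ=1.7654, bond B=-92.7627.
  t=1,j=1: stock 271.7000 → up 388.5310 (V=388.5310), down 168.4540 (V=168.4540). Price 271.7000; hedge Δ=1.0000, bond B=0.0000.
  t=0,j=0: stock 190.0000 → up 271.7000 (V=271.7000), down 117.8000 (V=115.2052). Price 189.9078; hedge Δ=1.0169, bond B=-3.2956.
Root portfolio cost Δ·190+B reproduces V0=189.9078.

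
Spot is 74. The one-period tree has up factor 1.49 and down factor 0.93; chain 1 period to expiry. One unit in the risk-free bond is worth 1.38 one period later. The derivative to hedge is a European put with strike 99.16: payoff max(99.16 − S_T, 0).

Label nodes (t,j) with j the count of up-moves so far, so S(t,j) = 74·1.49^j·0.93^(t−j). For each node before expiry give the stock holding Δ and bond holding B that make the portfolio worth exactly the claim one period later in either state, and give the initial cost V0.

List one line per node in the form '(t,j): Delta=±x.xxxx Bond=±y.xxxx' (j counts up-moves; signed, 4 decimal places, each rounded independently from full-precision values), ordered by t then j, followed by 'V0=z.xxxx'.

Under the risk-neutral measure, an up-move has probability p* = (R−d)/(u−d) = 0.8036 and values discount at R = 1.38.
At expiry t=1: V(1,0)=30.3400, V(1,1)=0.0000
Node (0,0) S=74.0000: V=(p*·0.0000+(1−p*)·30.3400)/1.38=4.3186; Δ=(0.0000−30.3400)/(110.2600−68.8200)=-0.7321; B=V−Δ·S=58.4972
Root portfolio cost Δ·74+B reproduces V0=4.3186.

(0,0): Delta=-0.7321 Bond=58.4972
V0=4.3186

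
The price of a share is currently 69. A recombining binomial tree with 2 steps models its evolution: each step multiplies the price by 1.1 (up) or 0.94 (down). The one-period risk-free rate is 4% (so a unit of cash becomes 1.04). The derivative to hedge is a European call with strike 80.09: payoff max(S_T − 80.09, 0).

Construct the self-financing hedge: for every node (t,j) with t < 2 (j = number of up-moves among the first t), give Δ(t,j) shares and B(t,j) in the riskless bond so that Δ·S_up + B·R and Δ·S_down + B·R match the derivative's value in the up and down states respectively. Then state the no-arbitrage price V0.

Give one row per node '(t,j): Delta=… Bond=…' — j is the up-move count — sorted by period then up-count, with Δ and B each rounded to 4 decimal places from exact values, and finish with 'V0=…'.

(0,0): Delta=0.1851 Bond=-11.5425
(1,0): Delta=0.0000 Bond=0.0000
(1,1): Delta=0.2800 Bond=-19.2067
V0=1.2279

The replicating-portfolio and risk-neutral prices coincide; use p* = (1.04−0.94)/(1.1−0.94) = 0.6250 for the latter.
Terminal payoffs: V(2,0)=0.0000, V(2,1)=0.0000, V(2,2)=3.4000
Node (1,0) S=64.8600: V=(p*·0.0000+(1−p*)·0.0000)/1.04=0.0000; Δ=(0.0000−0.0000)/(71.3460−60.9684)=0.0000; B=V−Δ·S=0.0000
Node (1,1) S=75.9000: V=(p*·3.4000+(1−p*)·0.0000)/1.04=2.0433; Δ=(3.4000−0.0000)/(83.4900−71.3460)=0.2800; B=V−Δ·S=-19.2067
Node (0,0) S=69.0000: V=(p*·2.0433+(1−p*)·0.0000)/1.04=1.2279; Δ=(2.0433−0.0000)/(75.9000−64.8600)=0.1851; B=V−Δ·S=-11.5425
Check: Δ(0,0)·S0 + B(0,0) = 1.2279 = V0.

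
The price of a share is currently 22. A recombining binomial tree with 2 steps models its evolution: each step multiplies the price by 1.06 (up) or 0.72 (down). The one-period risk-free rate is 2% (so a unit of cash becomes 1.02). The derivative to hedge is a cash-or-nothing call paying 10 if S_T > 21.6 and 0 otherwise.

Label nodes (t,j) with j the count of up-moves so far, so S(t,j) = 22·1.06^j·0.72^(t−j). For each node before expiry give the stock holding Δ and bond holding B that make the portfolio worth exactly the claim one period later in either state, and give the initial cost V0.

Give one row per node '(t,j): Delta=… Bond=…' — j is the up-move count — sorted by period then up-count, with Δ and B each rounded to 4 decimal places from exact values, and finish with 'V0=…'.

Risk-neutral probability p* = (R−d)/(u−d) = (1.02−0.72)/(1.06−0.72) = 0.8824.
Terminal values V(2,·): V(2,0)=0.0000, V(2,1)=0.0000, V(2,2)=10.0000
Node (1,0) S=15.8400: V=(p*·0.0000+(1−p*)·0.0000)/1.02=0.0000; Δ=(0.0000−0.0000)/(16.7904−11.4048)=0.0000; B=V−Δ·S=0.0000
Node (1,1) S=23.3200: V=(p*·10.0000+(1−p*)·0.0000)/1.02=8.6505; Δ=(10.0000−0.0000)/(24.7192−16.7904)=1.2612; B=V−Δ·S=-20.7612
Node (0,0) S=22.0000: V=(p*·8.6505+(1−p*)·0.0000)/1.02=7.4831; Δ=(8.6505−0.0000)/(23.3200−15.8400)=1.1565; B=V−Δ·S=-17.9596
Each (Δ,B) replicates both successor values, so the strategy is self-financing and V0 is arbitrage-free.

(0,0): Delta=1.1565 Bond=-17.9596
(1,0): Delta=0.0000 Bond=0.0000
(1,1): Delta=1.2612 Bond=-20.7612
V0=7.4831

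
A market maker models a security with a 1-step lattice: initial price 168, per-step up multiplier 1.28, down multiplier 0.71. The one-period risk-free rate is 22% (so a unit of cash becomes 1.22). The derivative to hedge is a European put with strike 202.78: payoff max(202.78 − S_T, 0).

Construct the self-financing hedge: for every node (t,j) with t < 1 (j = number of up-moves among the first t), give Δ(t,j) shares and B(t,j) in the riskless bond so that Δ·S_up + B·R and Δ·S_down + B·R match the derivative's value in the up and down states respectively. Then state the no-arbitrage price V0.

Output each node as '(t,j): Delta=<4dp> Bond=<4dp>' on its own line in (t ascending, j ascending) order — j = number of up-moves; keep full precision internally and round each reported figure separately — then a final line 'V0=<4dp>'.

(0,0): Delta=-0.8720 Bond=153.6957
V0=7.2045

No-arbitrage ⇒ martingale measure with p* = (R−d)/(u−d) = 0.8947.
At expiry t=1: V(1,0)=83.5000, V(1,1)=0.0000
Node (0,0) S=168.0000: V=(p*·0.0000+(1−p*)·83.5000)/1.22=7.2045; Δ=(0.0000−83.5000)/(215.0400−119.2800)=-0.8720; B=V−Δ·S=153.6957
Each (Δ,B) replicates both successor values, so the strategy is self-financing and V0 is arbitrage-free.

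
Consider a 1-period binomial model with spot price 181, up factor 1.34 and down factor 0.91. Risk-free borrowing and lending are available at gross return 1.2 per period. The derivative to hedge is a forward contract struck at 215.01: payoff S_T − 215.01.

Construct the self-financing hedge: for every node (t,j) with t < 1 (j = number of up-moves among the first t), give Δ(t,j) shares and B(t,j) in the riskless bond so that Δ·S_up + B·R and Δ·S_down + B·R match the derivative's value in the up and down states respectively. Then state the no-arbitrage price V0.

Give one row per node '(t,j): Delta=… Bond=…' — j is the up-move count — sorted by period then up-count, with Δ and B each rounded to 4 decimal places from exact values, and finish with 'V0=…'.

(0,0): Delta=1.0000 Bond=-179.1750
V0=1.8250

Under the risk-neutral measure, an up-move has probability p* = (R−d)/(u−d) = 0.6744 and values discount at R = 1.2.
Terminal payoffs: V(1,0)=-50.3000, V(1,1)=27.5300
Node (0,0) S=181.0000: V=(p*·27.5300+(1−p*)·-50.3000)/1.2=1.8250; Δ=(27.5300−-50.3000)/(242.5400−164.7100)=1.0000; B=V−Δ·S=-179.1750
Root portfolio cost Δ·181+B reproduces V0=1.8250.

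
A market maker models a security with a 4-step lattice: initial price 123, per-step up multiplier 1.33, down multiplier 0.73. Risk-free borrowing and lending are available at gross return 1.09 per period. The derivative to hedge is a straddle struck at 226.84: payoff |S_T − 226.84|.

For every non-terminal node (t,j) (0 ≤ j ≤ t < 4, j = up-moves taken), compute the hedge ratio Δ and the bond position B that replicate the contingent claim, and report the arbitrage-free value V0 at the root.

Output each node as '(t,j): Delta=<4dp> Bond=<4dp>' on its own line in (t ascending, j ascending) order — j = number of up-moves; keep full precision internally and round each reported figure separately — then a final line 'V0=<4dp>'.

(0,0): Delta=-0.2857 Bond=101.8578
(1,0): Delta=-1.0000 Bond=175.1621
(1,1): Delta=-0.0243 Bond=68.2669
(2,0): Delta=-1.0000 Bond=190.9267
(2,1): Delta=-1.0000 Bond=190.9267
(2,2): Delta=0.3327 Bond=-3.2663
(3,0): Delta=-1.0000 Bond=208.1101
(3,1): Delta=-1.0000 Bond=208.1101
(3,2): Delta=-1.0000 Bond=208.1101
(3,3): Delta=0.8203 Bond=-144.6739
V0=66.7169

No-arbitrage ⇒ martingale measure with p* = (R−d)/(u−d) = 0.6000.
Terminal values V(4,·): V(4,0)=191.9102, V(4,1)=163.2007, V(4,2)=110.8944, V(4,3)=15.5967, V(4,4)=158.0279
Node (3,0) S=47.8491: V=(p*·163.2007+(1−p*)·191.9102)/1.09=160.2610; Δ=(163.2007−191.9102)/(63.6393−34.9298)=-1.0000; B=V−Δ·S=208.1101
Node (3,1) S=87.1771: V=(p*·110.8944+(1−p*)·163.2007)/1.09=120.9330; Δ=(110.8944−163.2007)/(115.9456−63.6393)=-1.0000; B=V−Δ·S=208.1101
Node (3,2) S=158.8295: V=(p*·15.5967+(1−p*)·110.8944)/1.09=49.2806; Δ=(15.5967−110.8944)/(211.2433−115.9456)=-1.0000; B=V−Δ·S=208.1101
Node (3,3) S=289.3744: V=(p*·158.0279+(1−p*)·15.5967)/1.09=92.7114; Δ=(158.0279−15.5967)/(384.8679−211.2433)=0.8203; B=V−Δ·S=-144.6739
Node (2,0) S=65.5467: V=(p*·120.9330+(1−p*)·160.2610)/1.09=125.3800; Δ=(120.9330−160.2610)/(87.1771−47.8491)=-1.0000; B=V−Δ·S=190.9267
Node (2,1) S=119.4207: V=(p*·49.2806+(1−p*)·120.9330)/1.09=71.5060; Δ=(49.2806−120.9330)/(158.8295−87.1771)=-1.0000; B=V−Δ·S=190.9267
Node (2,2) S=217.5747: V=(p*·92.7114+(1−p*)·49.2806)/1.09=69.1184; Δ=(92.7114−49.2806)/(289.3744−158.8295)=0.3327; B=V−Δ·S=-3.2663
Node (1,0) S=89.7900: V=(p*·71.5060+(1−p*)·125.3800)/1.09=85.3721; Δ=(71.5060−125.3800)/(119.4207−65.5467)=-1.0000; B=V−Δ·S=175.1621
Node (1,1) S=163.5900: V=(p*·69.1184+(1−p*)·71.5060)/1.09=64.2876; Δ=(69.1184−71.5060)/(217.5747−119.4207)=-0.0243; B=V−Δ·S=68.2669
Node (0,0) S=123.0000: V=(p*·64.2876+(1−p*)·85.3721)/1.09=66.7169; Δ=(64.2876−85.3721)/(163.5900−89.7900)=-0.2857; B=V−Δ·S=101.8578
The time-0 hedge costs 66.7169, which is the no-arbitrage price.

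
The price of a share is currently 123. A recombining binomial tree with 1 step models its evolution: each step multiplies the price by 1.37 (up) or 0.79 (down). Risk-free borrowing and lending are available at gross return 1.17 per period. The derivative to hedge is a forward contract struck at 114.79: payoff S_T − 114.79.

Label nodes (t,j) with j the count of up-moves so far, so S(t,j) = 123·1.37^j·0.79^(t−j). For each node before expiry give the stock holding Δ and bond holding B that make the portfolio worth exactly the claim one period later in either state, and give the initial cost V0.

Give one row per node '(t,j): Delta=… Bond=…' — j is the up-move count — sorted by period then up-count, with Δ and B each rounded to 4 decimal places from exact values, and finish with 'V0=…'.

No-arbitrage ⇒ martingale measure with p* = (R−d)/(u−d) = 0.6552.
Terminal values V(1,·): V(1,0)=-17.6200, V(1,1)=53.7200
(0,0): S=123.0000. Δ = (V_up−V_dn)/(S_up−S_dn) = (53.7200−-17.6200)/(168.5100−97.1700) = 1.0000. V = [p*·53.7200 + (1−p*)·-17.6200]/1.17 = 24.8889. B = V − Δ·S = -98.1111.
Self-financing check: at every node Δ·S+B equals the discounted successor values.

(0,0): Delta=1.0000 Bond=-98.1111
V0=24.8889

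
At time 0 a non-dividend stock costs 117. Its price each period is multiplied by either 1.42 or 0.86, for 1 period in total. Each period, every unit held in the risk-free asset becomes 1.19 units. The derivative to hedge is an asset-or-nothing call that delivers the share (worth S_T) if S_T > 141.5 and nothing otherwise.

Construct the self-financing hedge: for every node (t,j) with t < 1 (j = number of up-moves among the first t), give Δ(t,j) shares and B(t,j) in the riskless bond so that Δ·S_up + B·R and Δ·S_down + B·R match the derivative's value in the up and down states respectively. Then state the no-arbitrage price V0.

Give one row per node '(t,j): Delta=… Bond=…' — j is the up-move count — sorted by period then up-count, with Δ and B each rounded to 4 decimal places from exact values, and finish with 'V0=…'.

(0,0): Delta=2.5357 Bond=-214.4064
V0=82.2722

Risk-neutral probability p* = (R−d)/(u−d) = (1.19−0.86)/(1.42−0.86) = 0.5893.
At expiry t=1: V(1,0)=0.0000, V(1,1)=166.1400
(0,0): S=117.0000. Δ = (V_up−V_dn)/(S_up−S_dn) = (166.1400−0.0000)/(166.1400−100.6200) = 2.5357. V = [p*·166.1400 + (1−p*)·0.0000]/1.19 = 82.2722. B = V − Δ·S = -214.4064.
The time-0 hedge costs 82.2722, which is the no-arbitrage price.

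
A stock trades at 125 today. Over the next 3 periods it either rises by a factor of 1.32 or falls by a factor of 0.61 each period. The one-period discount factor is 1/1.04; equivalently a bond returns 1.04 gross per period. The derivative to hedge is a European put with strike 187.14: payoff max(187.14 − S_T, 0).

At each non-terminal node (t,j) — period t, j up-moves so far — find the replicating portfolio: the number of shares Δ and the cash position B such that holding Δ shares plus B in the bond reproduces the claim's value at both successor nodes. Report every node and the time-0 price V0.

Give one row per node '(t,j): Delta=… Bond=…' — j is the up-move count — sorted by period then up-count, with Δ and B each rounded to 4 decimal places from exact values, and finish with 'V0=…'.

(0,0): Delta=-0.6165 Bond=138.2520
(1,0): Delta=-1.0000 Bond=173.0214
(1,1): Delta=-0.5011 Bond=124.7425
(2,0): Delta=-1.0000 Bond=179.9423
(2,1): Delta=-1.0000 Bond=179.9423
(2,2): Delta=-0.3510 Bond=97.0372
V0=61.1854

Under the risk-neutral measure, an up-move has probability p* = (R−d)/(u−d) = 0.6056 and values discount at R = 1.04.
Payoff layer (t=3): V(3,0)=158.7674, V(3,1)=125.7435, V(3,2)=54.2820, V(3,3)=0.0000
  t=2,j=0: stock 46.5125 → up 61.3965 (V=125.7435), down 28.3726 (V=158.7674). Price 133.4298; hedge Δ=-1.0000, bond B=179.9423.
  t=2,j=1: stock 100.6500 → up 132.8580 (V=54.2820), down 61.3965 (V=125.7435). Price 79.2923; hedge Δ=-1.0000, bond B=179.9423.
  t=2,j=2: stock 217.8000 → up 287.4960 (V=0.0000), down 132.8580 (V=54.2820). Price 20.5836; hedge Δ=-0.3510, bond B=97.0372.
  t=1,j=0: stock 76.2500 → up 100.6500 (V=79.2923), down 46.5125 (V=133.4298). Price 96.7714; hedge Δ=-1.0000, bond B=173.0214.
  t=1,j=1: stock 165.0000 → up 217.8000 (V=20.5836), down 100.6500 (V=79.2923). Price 42.0542; hedge Δ=-0.5011, bond B=124.7425.
  t=0,j=0: stock 125.0000 → up 165.0000 (V=42.0542), down 76.2500 (V=96.7714). Price 61.1854; hedge Δ=-0.6165, bond B=138.2520.
Each (Δ,B) replicates both successor values, so the strategy is self-financing and V0 is arbitrage-free.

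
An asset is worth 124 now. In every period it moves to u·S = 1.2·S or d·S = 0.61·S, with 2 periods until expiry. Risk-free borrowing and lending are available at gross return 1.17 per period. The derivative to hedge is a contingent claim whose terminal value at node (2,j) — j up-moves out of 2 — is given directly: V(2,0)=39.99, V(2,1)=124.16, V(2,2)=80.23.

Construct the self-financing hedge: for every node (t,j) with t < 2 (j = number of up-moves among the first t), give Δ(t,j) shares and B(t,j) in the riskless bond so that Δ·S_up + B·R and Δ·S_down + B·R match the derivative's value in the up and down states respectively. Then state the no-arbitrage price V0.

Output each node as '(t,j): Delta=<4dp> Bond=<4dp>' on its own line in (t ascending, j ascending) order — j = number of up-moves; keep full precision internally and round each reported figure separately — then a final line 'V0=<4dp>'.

No-arbitrage ⇒ martingale measure with p* = (R−d)/(u−d) = 0.9492.
Terminal values V(2,·): V(2,0)=39.9900, V(2,1)=124.1600, V(2,2)=80.2300
Node (1,0) S=75.6400: V=(p*·124.1600+(1−p*)·39.9900)/1.17=102.4617; Δ=(124.1600−39.9900)/(90.7680−46.1404)=1.8861; B=V−Δ·S=-40.1993
Node (1,1) S=148.8000: V=(p*·80.2300+(1−p*)·124.1600)/1.17=70.4818; Δ=(80.2300−124.1600)/(178.5600−90.7680)=-0.5004; B=V−Δ·S=144.9394
Node (0,0) S=124.0000: V=(p*·70.4818+(1−p*)·102.4617)/1.17=61.6307; Δ=(70.4818−102.4617)/(148.8000−75.6400)=-0.4371; B=V−Δ·S=115.8339
Check: Δ(0,0)·S0 + B(0,0) = 61.6307 = V0.

(0,0): Delta=-0.4371 Bond=115.8339
(1,0): Delta=1.8861 Bond=-40.1993
(1,1): Delta=-0.5004 Bond=144.9394
V0=61.6307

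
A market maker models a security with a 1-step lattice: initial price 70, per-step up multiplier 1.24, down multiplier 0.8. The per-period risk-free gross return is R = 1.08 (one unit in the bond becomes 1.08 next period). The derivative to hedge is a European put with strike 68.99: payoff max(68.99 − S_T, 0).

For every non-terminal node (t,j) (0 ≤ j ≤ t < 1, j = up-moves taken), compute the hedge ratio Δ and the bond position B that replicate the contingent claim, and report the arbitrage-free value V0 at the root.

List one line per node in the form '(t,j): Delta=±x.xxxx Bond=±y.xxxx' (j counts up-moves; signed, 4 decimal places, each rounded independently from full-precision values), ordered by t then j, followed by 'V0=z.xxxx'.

Under the risk-neutral measure, an up-move has probability p* = (R−d)/(u−d) = 0.6364 and values discount at R = 1.08.
At expiry t=1: V(1,0)=12.9900, V(1,1)=0.0000
Node (0,0) S=70.0000: V=(p*·0.0000+(1−p*)·12.9900)/1.08=4.3737; Δ=(0.0000−12.9900)/(86.8000−56.0000)=-0.4218; B=V−Δ·S=33.8965
Each (Δ,B) replicates both successor values, so the strategy is self-financing and V0 is arbitrage-free.

(0,0): Delta=-0.4218 Bond=33.8965
V0=4.3737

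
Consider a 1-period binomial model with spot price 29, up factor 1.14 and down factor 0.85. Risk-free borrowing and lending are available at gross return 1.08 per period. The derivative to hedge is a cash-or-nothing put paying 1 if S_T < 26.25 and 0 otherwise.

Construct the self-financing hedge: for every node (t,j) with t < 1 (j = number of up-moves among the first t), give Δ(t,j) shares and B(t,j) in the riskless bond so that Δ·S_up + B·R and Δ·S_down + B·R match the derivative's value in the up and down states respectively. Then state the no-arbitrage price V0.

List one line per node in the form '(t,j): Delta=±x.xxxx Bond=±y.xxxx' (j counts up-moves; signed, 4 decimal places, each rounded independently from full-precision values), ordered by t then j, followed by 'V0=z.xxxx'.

Since d<R<u, set p* = (R−d)/(u−d) = 0.7931; price each node as the discounted p*-expectation of its children.
Payoff layer (t=1): V(1,0)=1.0000, V(1,1)=0.0000
  t=0,j=0: stock 29.0000 → up 33.0600 (V=0.0000), down 24.6500 (V=1.0000). Price 0.1916; hedge Δ=-0.1189, bond B=3.6398.
Each (Δ,B) replicates both successor values, so the strategy is self-financing and V0 is arbitrage-free.

(0,0): Delta=-0.1189 Bond=3.6398
V0=0.1916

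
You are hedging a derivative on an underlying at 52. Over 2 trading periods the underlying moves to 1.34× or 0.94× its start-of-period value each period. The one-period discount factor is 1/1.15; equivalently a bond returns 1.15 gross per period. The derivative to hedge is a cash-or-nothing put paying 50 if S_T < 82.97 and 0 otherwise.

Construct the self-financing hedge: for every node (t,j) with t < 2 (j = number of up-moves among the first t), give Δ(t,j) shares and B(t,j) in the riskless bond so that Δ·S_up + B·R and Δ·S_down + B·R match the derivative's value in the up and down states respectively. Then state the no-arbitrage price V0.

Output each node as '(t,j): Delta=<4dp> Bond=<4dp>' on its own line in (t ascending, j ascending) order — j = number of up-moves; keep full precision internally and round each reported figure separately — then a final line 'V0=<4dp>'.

(0,0): Delta=-1.0974 Bond=84.4518
(1,0): Delta=0.0000 Bond=43.4783
(1,1): Delta=-1.7939 Bond=145.6522
V0=27.3866

Risk-neutral probability p* = (R−d)/(u−d) = (1.15−0.94)/(1.34−0.94) = 0.5250.
At expiry t=2: V(2,0)=50.0000, V(2,1)=50.0000, V(2,2)=0.0000
  t=1,j=0: stock 48.8800 → up 65.4992 (V=50.0000), down 45.9472 (V=50.0000). Price 43.4783; hedge Δ=0.0000, bond B=43.4783.
  t=1,j=1: stock 69.6800 → up 93.3712 (V=0.0000), down 65.4992 (V=50.0000). Price 20.6522; hedge Δ=-1.7939, bond B=145.6522.
  t=0,j=0: stock 52.0000 → up 69.6800 (V=20.6522), down 48.8800 (V=43.4783). Price 27.3866; hedge Δ=-1.0974, bond B=84.4518.
Root portfolio cost Δ·52+B reproduces V0=27.3866.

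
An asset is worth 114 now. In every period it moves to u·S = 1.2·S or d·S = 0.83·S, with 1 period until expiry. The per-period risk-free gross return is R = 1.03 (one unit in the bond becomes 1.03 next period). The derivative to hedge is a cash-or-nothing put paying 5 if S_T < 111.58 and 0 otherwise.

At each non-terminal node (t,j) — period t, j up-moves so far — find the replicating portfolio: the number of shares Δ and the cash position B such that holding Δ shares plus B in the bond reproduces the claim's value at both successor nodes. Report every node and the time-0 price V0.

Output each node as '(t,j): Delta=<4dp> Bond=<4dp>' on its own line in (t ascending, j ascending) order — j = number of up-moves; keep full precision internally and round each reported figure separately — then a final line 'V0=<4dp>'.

(0,0): Delta=-0.1185 Bond=15.7439
V0=2.2304

No-arbitrage ⇒ martingale measure with p* = (R−d)/(u−d) = 0.5405.
Payoff layer (t=1): V(1,0)=5.0000, V(1,1)=0.0000
  t=0,j=0: stock 114.0000 → up 136.8000 (V=0.0000), down 94.6200 (V=5.0000). Price 2.2304; hedge Δ=-0.1185, bond B=15.7439.
Self-financing check: at every node Δ·S+B equals the discounted successor values.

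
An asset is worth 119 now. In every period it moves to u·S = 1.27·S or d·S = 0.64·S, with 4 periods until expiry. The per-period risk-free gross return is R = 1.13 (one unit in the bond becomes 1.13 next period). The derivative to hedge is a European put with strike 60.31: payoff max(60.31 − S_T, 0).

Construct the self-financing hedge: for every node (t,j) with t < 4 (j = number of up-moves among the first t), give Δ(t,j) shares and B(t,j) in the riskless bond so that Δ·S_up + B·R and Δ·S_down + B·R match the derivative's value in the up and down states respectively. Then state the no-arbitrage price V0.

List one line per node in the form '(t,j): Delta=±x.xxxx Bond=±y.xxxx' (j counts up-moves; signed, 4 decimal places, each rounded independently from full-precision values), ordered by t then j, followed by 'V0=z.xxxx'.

(0,0): Delta=-0.0240 Bond=3.3538
(1,0): Delta=-0.1326 Bond=12.0573
(1,1): Delta=-0.0084 Bond=1.4276
(2,0): Delta=-0.5897 Bond=35.9038
(2,1): Delta=-0.0668 Bond=7.2594
(2,2): Delta=0.0000 Bond=0.0000
(3,0): Delta=-1.0000 Bond=53.3717
(3,1): Delta=-0.5306 Bond=36.9140
(3,2): Delta=0.0000 Bond=0.0000
(3,3): Delta=0.0000 Bond=0.0000
V0=0.4936

Under the risk-neutral measure, an up-move has probability p* = (R−d)/(u−d) = 0.7778 and values discount at R = 1.13.
Payoff layer (t=4): V(4,0)=40.3451, V(4,1)=20.6922, V(4,2)=0.0000, V(4,3)=0.0000, V(4,4)=0.0000
  t=3,j=0: stock 31.1951 → up 39.6178 (V=20.6922), down 19.9649 (V=40.3451). Price 22.1765; hedge Δ=-1.0000, bond B=53.3717.
  t=3,j=1: stock 61.9028 → up 78.6166 (V=0.0000), down 39.6178 (V=20.6922). Price 4.0693; hedge Δ=-0.5306, bond B=36.9140.
  t=3,j=2: stock 122.8385 → up 156.0048 (V=0.0000), down 78.6166 (V=0.0000). Price 0.0000; hedge Δ=0.0000, bond B=0.0000.
  t=3,j=3: stock 243.7576 → up 309.5721 (V=0.0000), down 156.0048 (V=0.0000). Price 0.0000; hedge Δ=0.0000, bond B=0.0000.
  t=2,j=0: stock 48.7424 → up 61.9028 (V=4.0693), down 31.1951 (V=22.1765). Price 7.1620; hedge Δ=-0.5897, bond B=35.9038.
  t=2,j=1: stock 96.7232 → up 122.8385 (V=0.0000), down 61.9028 (V=4.0693). Price 0.8002; hedge Δ=-0.0668, bond B=7.2594.
  t=2,j=2: stock 191.9351 → up 243.7576 (V=0.0000), down 122.8385 (V=0.0000). Price 0.0000; hedge Δ=0.0000, bond B=0.0000.
  t=1,j=0: stock 76.1600 → up 96.7232 (V=0.8002), down 48.7424 (V=7.1620). Price 1.9593; hedge Δ=-0.1326, bond B=12.0573.
  t=1,j=1: stock 151.1300 → up 191.9351 (V=0.0000), down 96.7232 (V=0.8002). Price 0.1574; hedge Δ=-0.0084, bond B=1.4276.
  t=0,j=0: stock 119.0000 → up 151.1300 (V=0.1574), down 76.1600 (V=1.9593). Price 0.4936; hedge Δ=-0.0240, bond B=3.3538.
Self-financing check: at every node Δ·S+B equals the discounted successor values.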